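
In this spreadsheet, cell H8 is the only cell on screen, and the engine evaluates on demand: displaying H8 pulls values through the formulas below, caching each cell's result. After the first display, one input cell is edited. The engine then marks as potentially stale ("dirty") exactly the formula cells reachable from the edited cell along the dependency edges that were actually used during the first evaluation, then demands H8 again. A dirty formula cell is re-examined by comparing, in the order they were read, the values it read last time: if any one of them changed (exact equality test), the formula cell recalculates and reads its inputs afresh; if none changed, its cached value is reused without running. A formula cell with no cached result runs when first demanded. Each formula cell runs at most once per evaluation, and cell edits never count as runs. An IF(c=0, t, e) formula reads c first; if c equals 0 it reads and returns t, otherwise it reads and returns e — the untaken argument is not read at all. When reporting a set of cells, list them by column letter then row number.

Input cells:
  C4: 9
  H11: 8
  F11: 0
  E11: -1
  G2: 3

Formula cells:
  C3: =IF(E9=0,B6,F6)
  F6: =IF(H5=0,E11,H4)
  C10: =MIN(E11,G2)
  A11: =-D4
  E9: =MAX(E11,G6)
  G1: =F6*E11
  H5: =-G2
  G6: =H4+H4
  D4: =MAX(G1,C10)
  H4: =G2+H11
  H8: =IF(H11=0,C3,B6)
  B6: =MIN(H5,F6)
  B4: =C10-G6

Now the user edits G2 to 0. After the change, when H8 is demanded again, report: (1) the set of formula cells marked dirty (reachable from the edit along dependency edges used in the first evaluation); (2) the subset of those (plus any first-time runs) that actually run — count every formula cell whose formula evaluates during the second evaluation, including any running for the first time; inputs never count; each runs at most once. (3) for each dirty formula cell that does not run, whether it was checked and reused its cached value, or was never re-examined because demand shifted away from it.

Initial pass — values computed on the first demand:
  H4 = 3 + 8 = 11
  H5 = -(3) = -3
  F6 = IF(H5=0: H5=-3 -> else branch H4) = 11
  B6 = MIN(-3, 11) = -3
  H8 = IF(H11=0: H11=8 -> else branch B6) = -3

Second demand — change propagation:
  H4: dirty yet unreached — the second evaluation never asks for it.
  H5: re-runs because G2 3->0; new result 0.
  F6: re-runs because H5 -3->0; new result -1.
  B6: re-runs because H5 -3->0; F6 11->-1; new result -1.
  H8: re-runs because B6 -3->-1; new result -1.

The important point: the flipped condition redirects demand; H4 is left stale, never re-checked.

Dirty set: B6, F6, H4, H5, H8.
Run set: B6, F6, H5, H8 (4 run).
Left stale — demand moved off them: H4.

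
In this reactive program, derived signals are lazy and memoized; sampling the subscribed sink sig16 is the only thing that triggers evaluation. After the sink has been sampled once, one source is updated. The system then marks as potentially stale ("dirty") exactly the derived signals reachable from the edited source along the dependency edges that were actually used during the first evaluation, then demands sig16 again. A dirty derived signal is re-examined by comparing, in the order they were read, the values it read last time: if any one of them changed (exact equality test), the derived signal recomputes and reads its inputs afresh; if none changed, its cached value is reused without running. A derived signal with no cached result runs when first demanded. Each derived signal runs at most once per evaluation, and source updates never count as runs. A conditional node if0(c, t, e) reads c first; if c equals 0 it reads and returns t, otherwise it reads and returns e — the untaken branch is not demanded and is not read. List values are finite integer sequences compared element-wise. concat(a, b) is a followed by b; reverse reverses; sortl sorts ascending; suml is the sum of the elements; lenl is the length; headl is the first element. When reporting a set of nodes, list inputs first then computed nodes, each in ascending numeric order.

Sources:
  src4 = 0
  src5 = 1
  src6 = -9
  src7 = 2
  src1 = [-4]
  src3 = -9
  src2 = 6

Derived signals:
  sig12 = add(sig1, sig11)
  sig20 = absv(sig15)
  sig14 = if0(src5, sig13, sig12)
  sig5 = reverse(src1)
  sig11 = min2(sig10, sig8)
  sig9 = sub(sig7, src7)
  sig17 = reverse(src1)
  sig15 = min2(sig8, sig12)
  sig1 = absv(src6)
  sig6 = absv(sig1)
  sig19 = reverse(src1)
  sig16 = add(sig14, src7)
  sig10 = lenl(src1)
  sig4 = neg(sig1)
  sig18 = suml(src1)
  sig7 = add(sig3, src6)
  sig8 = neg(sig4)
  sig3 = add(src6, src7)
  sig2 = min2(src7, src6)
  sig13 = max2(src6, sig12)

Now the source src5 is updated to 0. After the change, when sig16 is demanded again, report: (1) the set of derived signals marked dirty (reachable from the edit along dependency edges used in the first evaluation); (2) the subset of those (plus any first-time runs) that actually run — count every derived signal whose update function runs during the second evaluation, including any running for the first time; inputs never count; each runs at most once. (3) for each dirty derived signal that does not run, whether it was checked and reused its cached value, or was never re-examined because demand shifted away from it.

First demand of the output computes:
  sig1 = absv(-9) = 9
  sig4 = neg(9) = -9
  sig8 = neg(-9) = 9
  sig10 = lenl([-4]) = 1
  sig11 = min2(1, 9) = 1
  sig12 = add(9, 1) = 10
  sig14 = if0(src5=1 -> else branch sig12) = 10
  sig16 = add(10, 2) = 12

After the edit, cleaning proceeds:
  sig13: had never run; runs now, result 10.
  sig14: a read changed (src5 1->0) — executes, giving 10 — identical to its old value.
  sig16: dirty, but its reads are unchanged (sig14 unchanged, src7 unchanged); cached 12 stands.

Note the branch switch — sig13 had no cache and runs now for the first time.

The edit dirties: sig14, sig16.
2 derived signals run: sig13, sig14.
Cache hits after checking: sig16.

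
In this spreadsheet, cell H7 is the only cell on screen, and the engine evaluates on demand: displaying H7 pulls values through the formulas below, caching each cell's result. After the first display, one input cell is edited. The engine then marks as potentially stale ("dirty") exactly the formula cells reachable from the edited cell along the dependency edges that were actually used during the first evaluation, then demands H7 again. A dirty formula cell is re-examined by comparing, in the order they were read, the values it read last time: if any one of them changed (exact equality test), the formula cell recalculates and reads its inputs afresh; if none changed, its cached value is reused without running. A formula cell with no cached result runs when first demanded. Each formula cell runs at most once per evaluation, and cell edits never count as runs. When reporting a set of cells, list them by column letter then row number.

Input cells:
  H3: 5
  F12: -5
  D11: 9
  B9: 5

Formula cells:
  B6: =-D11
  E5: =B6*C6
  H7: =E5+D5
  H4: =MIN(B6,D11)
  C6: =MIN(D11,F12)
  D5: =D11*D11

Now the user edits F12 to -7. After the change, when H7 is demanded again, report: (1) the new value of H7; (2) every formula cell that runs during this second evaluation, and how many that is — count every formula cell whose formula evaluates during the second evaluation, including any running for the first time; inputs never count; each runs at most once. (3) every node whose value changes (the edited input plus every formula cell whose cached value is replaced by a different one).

H7 now evaluates to 144.
Run set: C6, E5, H7 (3 run).
Changed values: C6, E5, F12, H7.

Initial pass — values computed on the first demand:
  B6 = -(9) = -9
  C6 = MIN(9, -5) = -5
  D5 = 9 * 9 = 81
  E5 = -9 * -5 = 45
  H7 = 45 + 81 = 126

Second demand — change propagation:
  C6: re-runs because F12 -5->-7; new result -7.
  E5: re-runs because C6 -5->-7; new result 63.
  H7: re-runs because E5 45->63; new result 144.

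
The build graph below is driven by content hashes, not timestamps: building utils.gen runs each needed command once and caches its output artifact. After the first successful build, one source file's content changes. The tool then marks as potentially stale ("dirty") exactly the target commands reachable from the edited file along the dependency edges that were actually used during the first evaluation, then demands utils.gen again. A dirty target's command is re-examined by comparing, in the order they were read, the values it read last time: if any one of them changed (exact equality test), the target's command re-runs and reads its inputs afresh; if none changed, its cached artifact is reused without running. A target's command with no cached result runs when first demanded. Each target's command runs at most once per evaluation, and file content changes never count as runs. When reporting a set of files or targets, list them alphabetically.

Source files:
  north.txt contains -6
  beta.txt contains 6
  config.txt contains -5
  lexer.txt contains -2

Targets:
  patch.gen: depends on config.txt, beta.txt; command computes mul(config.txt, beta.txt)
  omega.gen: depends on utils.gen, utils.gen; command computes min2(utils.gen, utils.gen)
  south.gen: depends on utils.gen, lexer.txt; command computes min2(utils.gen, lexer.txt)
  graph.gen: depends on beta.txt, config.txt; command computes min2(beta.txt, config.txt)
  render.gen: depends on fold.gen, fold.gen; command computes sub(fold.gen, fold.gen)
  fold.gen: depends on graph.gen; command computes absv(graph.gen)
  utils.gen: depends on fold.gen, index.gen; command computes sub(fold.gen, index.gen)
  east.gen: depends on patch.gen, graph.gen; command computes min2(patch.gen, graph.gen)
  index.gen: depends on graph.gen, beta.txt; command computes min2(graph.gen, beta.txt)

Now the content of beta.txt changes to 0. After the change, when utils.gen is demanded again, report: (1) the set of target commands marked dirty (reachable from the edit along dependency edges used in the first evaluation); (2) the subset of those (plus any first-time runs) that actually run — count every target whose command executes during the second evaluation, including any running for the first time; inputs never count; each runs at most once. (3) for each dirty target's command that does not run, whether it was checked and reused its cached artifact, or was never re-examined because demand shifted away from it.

Initial pass — values computed on the first demand:
  graph.gen = min2(6, -5) = -5
  fold.gen = absv(-5) = 5
  index.gen = min2(-5, 6) = -5
  utils.gen = sub(5, -5) = 10

Second demand — change propagation:
  graph.gen: re-runs because beta.txt 6->0; new result -5 (unchanged).
  fold.gen: re-examined; everything it read last time is the same (graph.gen unchanged) — cache 5 kept, no run.
  index.gen: re-runs because beta.txt 6->0; new result -5 (unchanged).
  utils.gen: re-examined; everything it read last time is the same (fold.gen unchanged, index.gen unchanged) — cache 10 kept, no run.

The important point: at fold.gen every value read last time is unchanged, so the dirty flag clears without a run.

Dirty set: fold.gen, graph.gen, index.gen, utils.gen.
Run set: graph.gen, index.gen (2 run).
Re-examined without running (cache reused): fold.gen, utils.gen.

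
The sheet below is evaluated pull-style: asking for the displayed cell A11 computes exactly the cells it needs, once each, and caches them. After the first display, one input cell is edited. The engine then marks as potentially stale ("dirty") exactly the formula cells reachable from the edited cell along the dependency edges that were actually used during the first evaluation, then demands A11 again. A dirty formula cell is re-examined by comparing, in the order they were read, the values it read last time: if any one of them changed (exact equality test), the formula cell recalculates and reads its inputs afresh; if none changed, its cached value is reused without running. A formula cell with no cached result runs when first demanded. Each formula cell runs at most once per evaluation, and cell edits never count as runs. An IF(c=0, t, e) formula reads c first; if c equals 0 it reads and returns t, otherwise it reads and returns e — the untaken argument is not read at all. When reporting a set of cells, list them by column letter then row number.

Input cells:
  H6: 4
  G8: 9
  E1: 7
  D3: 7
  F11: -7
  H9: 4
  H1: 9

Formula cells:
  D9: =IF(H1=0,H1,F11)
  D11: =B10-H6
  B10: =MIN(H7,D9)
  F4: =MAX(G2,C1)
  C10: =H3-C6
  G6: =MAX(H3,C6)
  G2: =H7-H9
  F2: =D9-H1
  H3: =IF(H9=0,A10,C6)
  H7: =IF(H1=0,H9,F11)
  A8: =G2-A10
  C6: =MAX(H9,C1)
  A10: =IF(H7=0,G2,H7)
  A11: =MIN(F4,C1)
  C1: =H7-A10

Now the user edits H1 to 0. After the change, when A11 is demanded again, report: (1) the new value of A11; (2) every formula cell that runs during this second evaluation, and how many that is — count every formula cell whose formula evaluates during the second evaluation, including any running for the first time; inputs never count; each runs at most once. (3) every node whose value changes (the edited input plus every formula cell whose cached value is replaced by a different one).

First demand of the output computes:
  H7 = IF(H1=0: H1=9 -> else branch F11) = -7
  G2 = -7 - 4 = -11
  A10 = IF(H7=0: H7=-7 -> else branch H7) = -7
  C1 = -7 - -7 = 0
  F4 = MAX(-11, 0) = 0
  A11 = MIN(0, 0) = 0

After the edit, cleaning proceeds:
  H7: a read changed (H1 9->0) — executes, giving 4.
  G2: a read changed (H7 -7->4) — executes, giving 0.
  A10: a read changed (H7 -7->4; H7 -7->4) — executes, giving 4.
  C1: a read changed (H7 -7->4; A10 -7->4) — executes, giving 0 — identical to its old value.
  F4: a read changed (G2 -11->0) — executes, giving 0 — identical to its old value.
  A11: dirty, but its reads are unchanged (F4 unchanged, C1 unchanged); cached 0 stands.

Note where the cutoff bites: A11 is checked, finds nothing changed, and keeps its cache.

Demanding A11 again yields 0.
5 formula cells run: A10, C1, F4, G2, H7.
The nodes whose values change: A10, G2, H1, H7.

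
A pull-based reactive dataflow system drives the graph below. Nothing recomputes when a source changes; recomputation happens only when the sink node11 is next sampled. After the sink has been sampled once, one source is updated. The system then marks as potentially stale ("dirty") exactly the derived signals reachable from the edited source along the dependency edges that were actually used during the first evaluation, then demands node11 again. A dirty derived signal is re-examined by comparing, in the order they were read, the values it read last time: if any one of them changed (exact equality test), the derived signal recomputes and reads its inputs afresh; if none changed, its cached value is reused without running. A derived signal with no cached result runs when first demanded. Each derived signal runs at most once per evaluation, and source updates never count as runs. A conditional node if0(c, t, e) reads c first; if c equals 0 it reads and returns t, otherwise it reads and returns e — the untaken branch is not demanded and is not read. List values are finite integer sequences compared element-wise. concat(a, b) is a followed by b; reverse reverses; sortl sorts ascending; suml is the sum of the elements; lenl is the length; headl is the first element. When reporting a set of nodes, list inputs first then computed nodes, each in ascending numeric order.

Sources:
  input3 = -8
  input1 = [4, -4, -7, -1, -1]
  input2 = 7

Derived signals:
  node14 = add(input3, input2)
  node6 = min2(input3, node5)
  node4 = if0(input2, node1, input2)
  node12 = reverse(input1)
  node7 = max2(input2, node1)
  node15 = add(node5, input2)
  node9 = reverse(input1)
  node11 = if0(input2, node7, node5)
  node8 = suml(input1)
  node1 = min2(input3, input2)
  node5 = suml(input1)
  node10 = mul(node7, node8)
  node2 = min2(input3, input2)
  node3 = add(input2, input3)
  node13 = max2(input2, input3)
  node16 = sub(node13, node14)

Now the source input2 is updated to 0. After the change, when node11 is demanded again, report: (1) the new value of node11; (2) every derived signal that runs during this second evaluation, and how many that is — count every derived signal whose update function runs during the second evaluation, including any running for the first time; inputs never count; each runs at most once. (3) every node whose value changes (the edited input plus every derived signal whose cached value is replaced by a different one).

First evaluation (everything demanded from the output):
  node5 = suml([4, -4, -7, -1, -1]) = -9
  node11 = if0(input2=7 -> else branch node5) = -9

Propagation after the edit:
  node1: demanded for the first time — runs, produces -8.
  node7: demanded for the first time — runs, produces 0.
  node11: runs — input2 7->0; result 0.

Key observation: a condition flipped, so demand reaches new nodes — node1, node7 run for the first time.

New value of node11: 0.
Derived signals that run: node1, node7, node11 — 3 in total.
Values that change: input2, node11.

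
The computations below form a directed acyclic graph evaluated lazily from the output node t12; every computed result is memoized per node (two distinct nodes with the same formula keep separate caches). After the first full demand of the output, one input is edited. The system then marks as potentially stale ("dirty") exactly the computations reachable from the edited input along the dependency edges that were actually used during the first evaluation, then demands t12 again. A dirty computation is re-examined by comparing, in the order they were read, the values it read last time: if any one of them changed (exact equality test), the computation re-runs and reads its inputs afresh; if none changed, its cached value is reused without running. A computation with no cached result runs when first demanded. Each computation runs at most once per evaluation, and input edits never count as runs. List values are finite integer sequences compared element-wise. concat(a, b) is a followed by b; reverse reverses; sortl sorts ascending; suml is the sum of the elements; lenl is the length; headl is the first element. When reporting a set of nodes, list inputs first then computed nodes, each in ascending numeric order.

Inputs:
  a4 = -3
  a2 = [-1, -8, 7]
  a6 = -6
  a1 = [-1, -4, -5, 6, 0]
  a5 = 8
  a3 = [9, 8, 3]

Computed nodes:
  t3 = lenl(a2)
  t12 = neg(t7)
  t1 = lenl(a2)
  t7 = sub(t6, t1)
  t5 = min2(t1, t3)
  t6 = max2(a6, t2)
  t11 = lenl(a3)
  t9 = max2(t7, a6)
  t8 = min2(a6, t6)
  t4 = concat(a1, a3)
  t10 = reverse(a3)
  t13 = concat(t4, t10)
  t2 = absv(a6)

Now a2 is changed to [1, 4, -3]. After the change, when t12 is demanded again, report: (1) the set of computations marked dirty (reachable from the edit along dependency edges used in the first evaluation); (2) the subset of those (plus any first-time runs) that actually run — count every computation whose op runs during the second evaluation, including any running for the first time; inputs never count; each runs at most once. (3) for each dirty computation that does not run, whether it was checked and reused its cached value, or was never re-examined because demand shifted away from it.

The edit dirties: t1, t7, t12.
1 computations run: t1.
Cache hits after checking: t7, t12.
Note the absorption at t1: it re-runs yet its value is the same, leaving the output's value untouched.

First demand of the output computes:
  t1 = lenl([-1, -8, 7]) = 3
  t2 = absv(-6) = 6
  t6 = max2(-6, 6) = 6
  t7 = sub(6, 3) = 3
  t12 = neg(3) = -3

After the edit, cleaning proceeds:
  t1: a read changed (a2 [-1, -8, 7]->[1, 4, -3]) — executes, giving 3 — identical to its old value.
  t7: dirty, but its reads are unchanged (t6 unchanged, t1 unchanged); cached 3 stands.
  t12: dirty, but its reads are unchanged (t7 unchanged); cached -3 stands.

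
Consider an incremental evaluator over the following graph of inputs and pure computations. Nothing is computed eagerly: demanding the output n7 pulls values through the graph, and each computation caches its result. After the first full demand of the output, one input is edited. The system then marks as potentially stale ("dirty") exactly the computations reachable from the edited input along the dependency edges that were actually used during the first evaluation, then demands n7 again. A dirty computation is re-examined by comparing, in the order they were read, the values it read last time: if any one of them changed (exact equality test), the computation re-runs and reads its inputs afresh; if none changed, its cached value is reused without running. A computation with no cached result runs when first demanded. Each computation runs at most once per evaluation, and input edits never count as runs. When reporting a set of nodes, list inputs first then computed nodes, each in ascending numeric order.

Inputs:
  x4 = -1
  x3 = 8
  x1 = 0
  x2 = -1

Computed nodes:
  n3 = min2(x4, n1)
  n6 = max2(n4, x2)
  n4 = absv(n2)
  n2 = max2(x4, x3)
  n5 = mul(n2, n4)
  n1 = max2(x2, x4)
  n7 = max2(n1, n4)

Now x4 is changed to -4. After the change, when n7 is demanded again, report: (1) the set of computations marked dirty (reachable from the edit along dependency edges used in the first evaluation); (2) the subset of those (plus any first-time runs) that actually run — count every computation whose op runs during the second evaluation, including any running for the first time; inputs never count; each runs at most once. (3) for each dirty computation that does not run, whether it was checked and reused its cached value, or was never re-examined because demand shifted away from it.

Initial pass — values computed on the first demand:
  n1 = max2(-1, -1) = -1
  n2 = max2(-1, 8) = 8
  n4 = absv(8) = 8
  n7 = max2(-1, 8) = 8

Second demand — change propagation:
  n1: re-runs because x4 -1->-4; new result -1 (unchanged).
  n2: re-runs because x4 -1->-4; new result 8 (unchanged).
  n4: re-examined; everything it read last time is the same (n2 unchanged) — cache 8 kept, no run.
  n7: re-examined; everything it read last time is the same (n1 unchanged, n4 unchanged) — cache 8 kept, no run.

The important point: at n4 every value read last time is unchanged, so the dirty flag clears without a run.

Dirty set: n1, n2, n4, n7.
Run set: n1, n2 (2 run).
Re-examined without running (cache reused): n4, n7.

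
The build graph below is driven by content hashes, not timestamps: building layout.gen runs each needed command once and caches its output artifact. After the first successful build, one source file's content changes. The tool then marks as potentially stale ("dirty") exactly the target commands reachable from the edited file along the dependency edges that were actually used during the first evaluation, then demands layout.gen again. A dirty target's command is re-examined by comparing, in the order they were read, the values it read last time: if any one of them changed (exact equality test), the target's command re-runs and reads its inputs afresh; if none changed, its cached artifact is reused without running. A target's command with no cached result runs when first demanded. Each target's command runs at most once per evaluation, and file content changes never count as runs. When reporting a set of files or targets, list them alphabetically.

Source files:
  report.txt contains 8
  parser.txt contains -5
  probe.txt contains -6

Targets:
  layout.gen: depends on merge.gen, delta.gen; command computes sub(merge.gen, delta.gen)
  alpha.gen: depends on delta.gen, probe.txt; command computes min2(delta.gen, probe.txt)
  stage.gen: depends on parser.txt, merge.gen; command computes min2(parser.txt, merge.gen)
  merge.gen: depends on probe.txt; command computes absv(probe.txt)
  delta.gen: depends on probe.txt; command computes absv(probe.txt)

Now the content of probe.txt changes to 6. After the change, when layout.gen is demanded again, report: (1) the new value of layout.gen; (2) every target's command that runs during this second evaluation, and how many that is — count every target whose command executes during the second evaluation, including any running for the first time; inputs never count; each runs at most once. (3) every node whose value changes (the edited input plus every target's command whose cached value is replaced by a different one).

Initial pass — values computed on the first demand:
  delta.gen = absv(-6) = 6
  merge.gen = absv(-6) = 6
  layout.gen = sub(6, 6) = 0

Second demand — change propagation:
  delta.gen: re-runs because probe.txt -6->6; new result 6 (unchanged).
  merge.gen: re-runs because probe.txt -6->6; new result 6 (unchanged).
  layout.gen: re-examined; everything it read last time is the same (merge.gen unchanged, delta.gen unchanged) — cache 0 kept, no run.

The important point: at layout.gen every value read last time is unchanged, so the dirty flag clears without a run.

layout.gen now evaluates to 0.
Run set: delta.gen, merge.gen (2 run).
Changed values: probe.txt.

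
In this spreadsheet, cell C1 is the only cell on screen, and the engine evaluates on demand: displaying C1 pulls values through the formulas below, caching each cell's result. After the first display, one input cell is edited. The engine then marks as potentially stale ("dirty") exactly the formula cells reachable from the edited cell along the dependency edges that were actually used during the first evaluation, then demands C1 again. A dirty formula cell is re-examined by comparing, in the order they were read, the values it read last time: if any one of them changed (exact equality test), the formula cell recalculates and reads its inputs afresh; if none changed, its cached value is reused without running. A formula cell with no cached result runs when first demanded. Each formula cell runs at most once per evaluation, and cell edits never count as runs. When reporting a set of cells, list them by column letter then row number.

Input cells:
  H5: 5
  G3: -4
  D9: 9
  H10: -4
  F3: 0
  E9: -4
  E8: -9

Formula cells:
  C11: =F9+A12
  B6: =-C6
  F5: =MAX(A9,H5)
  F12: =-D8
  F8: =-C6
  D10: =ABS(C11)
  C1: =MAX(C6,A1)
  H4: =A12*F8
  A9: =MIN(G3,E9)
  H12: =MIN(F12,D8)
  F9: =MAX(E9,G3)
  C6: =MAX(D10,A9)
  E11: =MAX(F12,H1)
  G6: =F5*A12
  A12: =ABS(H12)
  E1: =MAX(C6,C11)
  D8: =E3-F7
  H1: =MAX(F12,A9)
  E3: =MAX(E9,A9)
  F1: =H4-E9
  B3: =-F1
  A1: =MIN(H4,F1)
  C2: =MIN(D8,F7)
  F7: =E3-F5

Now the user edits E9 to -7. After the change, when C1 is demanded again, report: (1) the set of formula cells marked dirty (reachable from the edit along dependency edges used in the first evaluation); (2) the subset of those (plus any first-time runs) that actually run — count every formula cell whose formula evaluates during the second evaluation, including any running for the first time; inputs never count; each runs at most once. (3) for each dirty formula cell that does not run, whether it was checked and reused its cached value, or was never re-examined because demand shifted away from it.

Dirty set: A1, A9, A12, C1, C6, C11, D8, D10, E3, F1, F5, F7, F8, F9, F12, H4, H12.
Run set: A1, A9, C6, D8, E3, F1, F5, F7, F9 (9 run).
Re-examined without running (cache reused): A12, C1, C11, D10, F8, F12, H4, H12.
The important point: at F12 every value read last time is unchanged, so the dirty flag clears without a run.

Initial pass — values computed on the first demand:
  A9 = MIN(-4, -4) = -4
  E3 = MAX(-4, -4) = -4
  F5 = MAX(-4, 5) = 5
  F7 = -4 - 5 = -9
  D8 = -4 - -9 = 5
  F9 = MAX(-4, -4) = -4
  F12 = -(5) = -5
  H12 = MIN(-5, 5) = -5
  A12 = ABS(-5) = 5
  C11 = -4 + 5 = 1
  D10 = ABS(1) = 1
  C6 = MAX(1, -4) = 1
  F8 = -(1) = -1
  H4 = 5 * -1 = -5
  F1 = -5 - -4 = -1
  A1 = MIN(-5, -1) = -5
  C1 = MAX(1, -5) = 1

Second demand — change propagation:
  A9: re-runs because E9 -4->-7; new result -7.
  E3: re-runs because E9 -4->-7; A9 -4->-7; new result -7.
  F5: re-runs because A9 -4->-7; new result 5 (unchanged).
  F7: re-runs because E3 -4->-7; new result -12.
  D8: re-runs because E3 -4->-7; F7 -9->-12; new result 5 (unchanged).
  F9: re-runs because E9 -4->-7; new result -4 (unchanged).
  F12: re-examined; everything it read last time is the same (D8 unchanged) — cache -5 kept, no run.
  H12: re-examined; everything it read last time is the same (F12 unchanged, D8 unchanged) — cache -5 kept, no run.
  A12: re-examined; everything it read last time is the same (H12 unchanged) — cache 5 kept, no run.
  C11: re-examined; everything it read last time is the same (F9 unchanged, A12 unchanged) — cache 1 kept, no run.
  D10: re-examined; everything it read last time is the same (C11 unchanged) — cache 1 kept, no run.
  C6: re-runs because A9 -4->-7; new result 1 (unchanged).
  F8: re-examined; everything it read last time is the same (C6 unchanged) — cache -1 kept, no run.
  H4: re-examined; everything it read last time is the same (A12 unchanged, F8 unchanged) — cache -5 kept, no run.
  F1: re-runs because E9 -4->-7; new result 2.
  A1: re-runs because F1 -1->2; new result -5 (unchanged).
  C1: re-examined; everything it read last time is the same (C6 unchanged, A1 unchanged) — cache 1 kept, no run.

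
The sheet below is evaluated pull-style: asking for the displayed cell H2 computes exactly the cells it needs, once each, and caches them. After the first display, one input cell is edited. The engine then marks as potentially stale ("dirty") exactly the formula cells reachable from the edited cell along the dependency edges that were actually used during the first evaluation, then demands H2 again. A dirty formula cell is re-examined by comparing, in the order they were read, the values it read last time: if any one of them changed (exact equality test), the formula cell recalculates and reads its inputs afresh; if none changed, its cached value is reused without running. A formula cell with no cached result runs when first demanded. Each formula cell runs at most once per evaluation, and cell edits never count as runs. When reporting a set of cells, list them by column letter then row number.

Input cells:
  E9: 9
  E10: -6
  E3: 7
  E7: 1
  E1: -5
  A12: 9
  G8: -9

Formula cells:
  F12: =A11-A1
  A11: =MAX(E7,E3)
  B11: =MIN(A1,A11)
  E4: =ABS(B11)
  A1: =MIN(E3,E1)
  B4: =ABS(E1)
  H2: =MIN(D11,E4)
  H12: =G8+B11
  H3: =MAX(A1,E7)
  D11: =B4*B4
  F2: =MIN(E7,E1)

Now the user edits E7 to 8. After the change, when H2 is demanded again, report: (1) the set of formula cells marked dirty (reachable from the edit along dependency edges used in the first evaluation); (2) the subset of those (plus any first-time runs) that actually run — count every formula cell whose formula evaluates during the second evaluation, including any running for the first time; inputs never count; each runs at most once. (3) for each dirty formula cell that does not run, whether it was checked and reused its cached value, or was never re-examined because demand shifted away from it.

The edit dirties: A11, B11, E4, H2.
2 formula cells run: A11, B11.
Cache hits after checking: E4, H2.
Note the absorption at B11: it re-runs yet its value is the same, leaving the output's value untouched.

First demand of the output computes:
  A1 = MIN(7, -5) = -5
  A11 = MAX(1, 7) = 7
  B4 = ABS(-5) = 5
  B11 = MIN(-5, 7) = -5
  D11 = 5 * 5 = 25
  E4 = ABS(-5) = 5
  H2 = MIN(25, 5) = 5

After the edit, cleaning proceeds:
  A11: a read changed (E7 1->8) — executes, giving 8.
  B11: a read changed (A11 7->8) — executes, giving -5 — identical to its old value.
  E4: dirty, but its reads are unchanged (B11 unchanged); cached 5 stands.
  H2: dirty, but its reads are unchanged (D11 unchanged, E4 unchanged); cached 5 stands.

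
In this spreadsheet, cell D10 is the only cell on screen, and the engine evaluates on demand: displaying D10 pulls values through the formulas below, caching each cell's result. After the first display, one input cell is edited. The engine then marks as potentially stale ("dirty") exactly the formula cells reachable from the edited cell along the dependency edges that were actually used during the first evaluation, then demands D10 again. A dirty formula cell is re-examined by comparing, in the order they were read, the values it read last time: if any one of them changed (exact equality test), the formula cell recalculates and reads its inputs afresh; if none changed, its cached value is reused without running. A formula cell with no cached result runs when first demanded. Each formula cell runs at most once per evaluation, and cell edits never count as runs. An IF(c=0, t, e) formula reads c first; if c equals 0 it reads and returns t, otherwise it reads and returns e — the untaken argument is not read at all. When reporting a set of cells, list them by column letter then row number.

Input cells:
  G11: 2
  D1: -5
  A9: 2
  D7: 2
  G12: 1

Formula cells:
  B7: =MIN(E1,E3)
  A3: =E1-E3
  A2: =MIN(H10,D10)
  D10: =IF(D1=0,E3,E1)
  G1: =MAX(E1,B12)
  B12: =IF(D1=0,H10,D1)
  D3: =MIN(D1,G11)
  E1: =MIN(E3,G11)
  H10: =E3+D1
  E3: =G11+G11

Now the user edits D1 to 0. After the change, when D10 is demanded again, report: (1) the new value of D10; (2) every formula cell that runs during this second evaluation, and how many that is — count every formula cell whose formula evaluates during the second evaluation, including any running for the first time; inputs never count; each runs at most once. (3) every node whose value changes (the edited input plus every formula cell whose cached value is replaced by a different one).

Initial pass — values computed on the first demand:
  E3 = 2 + 2 = 4
  E1 = MIN(4, 2) = 2
  D10 = IF(D1=0: D1=-5 -> else branch E1) = 2

Second demand — change propagation:
  D10: re-runs because D1 -5->0; new result 4.

D10 now evaluates to 4.
Run set: D10 (1 run).
Changed values: D1, D10.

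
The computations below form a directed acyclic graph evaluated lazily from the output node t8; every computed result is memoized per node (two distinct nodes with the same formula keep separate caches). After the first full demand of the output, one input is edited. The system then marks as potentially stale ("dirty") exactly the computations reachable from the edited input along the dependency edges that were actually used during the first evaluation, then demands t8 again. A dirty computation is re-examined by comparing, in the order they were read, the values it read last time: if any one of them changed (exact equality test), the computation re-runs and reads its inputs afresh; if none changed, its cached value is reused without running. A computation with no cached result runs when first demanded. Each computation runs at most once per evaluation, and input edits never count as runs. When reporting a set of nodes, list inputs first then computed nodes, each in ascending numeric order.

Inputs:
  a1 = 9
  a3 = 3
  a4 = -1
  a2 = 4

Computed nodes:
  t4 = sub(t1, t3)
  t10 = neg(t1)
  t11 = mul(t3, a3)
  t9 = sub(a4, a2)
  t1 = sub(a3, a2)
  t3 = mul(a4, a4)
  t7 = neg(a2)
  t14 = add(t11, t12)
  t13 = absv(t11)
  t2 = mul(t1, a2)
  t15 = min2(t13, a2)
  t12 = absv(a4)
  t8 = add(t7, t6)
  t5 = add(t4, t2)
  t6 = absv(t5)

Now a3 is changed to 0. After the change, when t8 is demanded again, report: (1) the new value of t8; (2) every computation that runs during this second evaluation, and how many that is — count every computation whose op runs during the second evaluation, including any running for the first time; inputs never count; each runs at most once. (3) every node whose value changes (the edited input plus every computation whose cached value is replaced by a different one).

Demanding t8 again yields 17.
6 computations run: t1, t2, t4, t5, t6, t8.
The nodes whose values change: a3, t1, t2, t4, t5, t6, t8.

First demand of the output computes:
  t1 = sub(3, 4) = -1
  t2 = mul(-1, 4) = -4
  t3 = mul(-1, -1) = 1
  t4 = sub(-1, 1) = -2
  t5 = add(-2, -4) = -6
  t6 = absv(-6) = 6
  t7 = neg(4) = -4
  t8 = add(-4, 6) = 2

After the edit, cleaning proceeds:
  t1: a read changed (a3 3->0) — executes, giving -4.
  t2: a read changed (t1 -1->-4) — executes, giving -16.
  t4: a read changed (t1 -1->-4) — executes, giving -5.
  t5: a read changed (t4 -2->-5; t2 -4->-16) — executes, giving -21.
  t6: a read changed (t5 -6->-21) — executes, giving 21.
  t8: a read changed (t6 6->21) — executes, giving 17.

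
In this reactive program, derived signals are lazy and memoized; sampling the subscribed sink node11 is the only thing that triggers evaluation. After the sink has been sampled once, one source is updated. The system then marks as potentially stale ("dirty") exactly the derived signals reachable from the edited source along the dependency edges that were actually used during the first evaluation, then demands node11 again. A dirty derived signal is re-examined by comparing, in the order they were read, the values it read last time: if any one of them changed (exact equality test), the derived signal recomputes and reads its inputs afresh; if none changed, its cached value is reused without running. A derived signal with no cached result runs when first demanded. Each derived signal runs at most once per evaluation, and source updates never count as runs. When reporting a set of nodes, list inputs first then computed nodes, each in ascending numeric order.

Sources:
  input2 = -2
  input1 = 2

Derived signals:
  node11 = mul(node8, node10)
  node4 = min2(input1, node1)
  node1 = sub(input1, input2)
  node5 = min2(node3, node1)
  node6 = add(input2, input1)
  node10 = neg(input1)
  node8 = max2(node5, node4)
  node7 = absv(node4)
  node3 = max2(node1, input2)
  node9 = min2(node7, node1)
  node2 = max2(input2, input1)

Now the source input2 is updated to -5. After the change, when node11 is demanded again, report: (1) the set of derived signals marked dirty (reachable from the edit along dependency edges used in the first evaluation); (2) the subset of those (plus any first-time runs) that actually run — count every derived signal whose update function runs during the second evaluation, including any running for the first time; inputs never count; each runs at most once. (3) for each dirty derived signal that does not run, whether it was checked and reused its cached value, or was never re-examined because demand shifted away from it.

The edit dirties: node1, node3, node4, node5, node8, node11.
6 derived signals run: node1, node3, node4, node5, node8, node11.
No dirty derived signal escaped a run.

First demand of the output computes:
  node1 = sub(2, -2) = 4
  node3 = max2(4, -2) = 4
  node4 = min2(2, 4) = 2
  node5 = min2(4, 4) = 4
  node8 = max2(4, 2) = 4
  node10 = neg(2) = -2
  node11 = mul(4, -2) = -8

After the edit, cleaning proceeds:
  node1: a read changed (input2 -2->-5) — executes, giving 7.
  node3: a read changed (node1 4->7; input2 -2->-5) — executes, giving 7.
  node4: a read changed (node1 4->7) — executes, giving 2 — identical to its old value.
  node5: a read changed (node3 4->7; node1 4->7) — executes, giving 7.
  node8: a read changed (node5 4->7) — executes, giving 7.
  node11: a read changed (node8 4->7) — executes, giving -14.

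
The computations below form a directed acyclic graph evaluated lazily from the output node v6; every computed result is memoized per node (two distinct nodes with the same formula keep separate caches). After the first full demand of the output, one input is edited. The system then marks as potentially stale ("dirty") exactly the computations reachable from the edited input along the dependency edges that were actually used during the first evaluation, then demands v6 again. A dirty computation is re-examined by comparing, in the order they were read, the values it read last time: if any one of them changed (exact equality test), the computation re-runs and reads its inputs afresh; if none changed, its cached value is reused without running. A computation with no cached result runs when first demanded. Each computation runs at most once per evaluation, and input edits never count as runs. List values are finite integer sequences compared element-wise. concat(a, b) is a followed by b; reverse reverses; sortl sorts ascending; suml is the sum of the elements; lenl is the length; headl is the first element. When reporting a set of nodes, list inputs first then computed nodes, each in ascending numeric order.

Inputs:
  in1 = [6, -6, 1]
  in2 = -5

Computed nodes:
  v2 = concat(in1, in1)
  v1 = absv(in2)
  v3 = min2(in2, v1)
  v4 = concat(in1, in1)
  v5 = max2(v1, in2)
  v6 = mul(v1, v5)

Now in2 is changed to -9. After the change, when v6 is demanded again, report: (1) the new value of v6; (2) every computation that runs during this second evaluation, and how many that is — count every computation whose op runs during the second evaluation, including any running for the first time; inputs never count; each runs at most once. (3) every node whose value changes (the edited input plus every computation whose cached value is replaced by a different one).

First demand of the output computes:
  v1 = absv(-5) = 5
  v5 = max2(5, -5) = 5
  v6 = mul(5, 5) = 25

After the edit, cleaning proceeds:
  v1: a read changed (in2 -5->-9) — executes, giving 9.
  v5: a read changed (v1 5->9; in2 -5->-9) — executes, giving 9.
  v6: a read changed (v1 5->9; v5 5->9) — executes, giving 81.

Demanding v6 again yields 81.
3 computations run: v1, v5, v6.
The nodes whose values change: in2, v1, v5, v6.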